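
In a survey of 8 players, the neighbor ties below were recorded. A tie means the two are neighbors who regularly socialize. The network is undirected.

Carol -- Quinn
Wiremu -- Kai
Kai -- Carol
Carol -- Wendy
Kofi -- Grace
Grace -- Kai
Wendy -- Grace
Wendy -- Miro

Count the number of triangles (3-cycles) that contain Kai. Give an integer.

0

Kai's neighbors are Carol, Grace, and Wiremu, but none of them are tied to each other, so no triangle contains Kai.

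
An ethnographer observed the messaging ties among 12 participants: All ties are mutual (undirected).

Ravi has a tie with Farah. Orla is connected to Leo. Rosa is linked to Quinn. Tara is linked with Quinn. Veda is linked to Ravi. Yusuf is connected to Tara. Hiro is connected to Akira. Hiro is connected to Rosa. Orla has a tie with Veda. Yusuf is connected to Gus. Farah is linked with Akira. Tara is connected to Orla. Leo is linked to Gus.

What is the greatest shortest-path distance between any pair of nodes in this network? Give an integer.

6

Eccentricity of each node (its greatest distance to any other): Akira:6, Farah:5, Gus:6, Hiro:5, Leo:5, Orla:4, Quinn:4, Ravi:4, Rosa:4, Tara:4, Veda:4, Yusuf:5.
The maximum eccentricity is 6, realized for instance by the pair Akira–Gus via Akira – Farah – Ravi – Veda – Orla – Leo – Gus. So the diameter is 6.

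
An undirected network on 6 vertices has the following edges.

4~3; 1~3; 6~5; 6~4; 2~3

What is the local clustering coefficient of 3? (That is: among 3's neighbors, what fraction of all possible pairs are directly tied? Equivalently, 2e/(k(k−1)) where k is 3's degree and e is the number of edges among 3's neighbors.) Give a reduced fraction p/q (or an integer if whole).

3's neighbors: 1, 2, and 4 (k = 3).
Possible neighbor pairs: C(3,2) = 3. Edges among them: none → e = 0.
Clustering(3) = 0/3 = 0.

0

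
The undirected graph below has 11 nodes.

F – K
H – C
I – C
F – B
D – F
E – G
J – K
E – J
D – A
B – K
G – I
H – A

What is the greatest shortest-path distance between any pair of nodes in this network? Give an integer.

Eccentricity of each node (its greatest distance to any other): A:5, B:5, C:5, D:5, E:5, F:5, G:5, H:5, I:5, J:5, K:5.
The maximum eccentricity is 5, realized for instance by the pair C–K via C – I – G – E – J – K. So the diameter is 5.

5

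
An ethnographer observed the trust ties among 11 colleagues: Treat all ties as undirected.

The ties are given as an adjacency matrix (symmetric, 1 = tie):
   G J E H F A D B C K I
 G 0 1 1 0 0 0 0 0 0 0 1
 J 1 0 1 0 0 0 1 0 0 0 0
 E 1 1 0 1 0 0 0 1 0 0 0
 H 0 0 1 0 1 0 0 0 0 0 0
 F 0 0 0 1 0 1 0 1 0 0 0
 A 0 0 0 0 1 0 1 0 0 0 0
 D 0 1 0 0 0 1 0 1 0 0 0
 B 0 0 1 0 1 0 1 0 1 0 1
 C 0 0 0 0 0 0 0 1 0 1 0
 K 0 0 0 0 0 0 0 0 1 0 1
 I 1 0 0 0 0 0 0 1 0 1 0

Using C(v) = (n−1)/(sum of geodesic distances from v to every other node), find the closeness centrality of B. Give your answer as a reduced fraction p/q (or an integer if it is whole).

2/3

Distances from B: A:2, C:1, D:1, E:1, F:1, G:2, H:2, I:1, J:2, K:2. Sum = 15.
n = 11, so closeness = 10/15 = 2/3.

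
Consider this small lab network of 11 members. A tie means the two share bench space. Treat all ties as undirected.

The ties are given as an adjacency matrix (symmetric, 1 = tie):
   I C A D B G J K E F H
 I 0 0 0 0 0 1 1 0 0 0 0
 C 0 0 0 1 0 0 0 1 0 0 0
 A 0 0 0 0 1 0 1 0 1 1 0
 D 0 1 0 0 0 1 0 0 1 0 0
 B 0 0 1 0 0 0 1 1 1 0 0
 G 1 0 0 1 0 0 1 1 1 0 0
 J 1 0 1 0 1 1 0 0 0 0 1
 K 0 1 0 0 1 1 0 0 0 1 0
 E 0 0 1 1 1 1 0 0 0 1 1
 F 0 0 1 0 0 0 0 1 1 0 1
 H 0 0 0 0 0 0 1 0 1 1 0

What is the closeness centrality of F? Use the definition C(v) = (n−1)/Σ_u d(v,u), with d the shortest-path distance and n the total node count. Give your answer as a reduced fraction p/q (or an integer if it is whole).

10/17

Distances from F: A:1, B:2, C:2, D:2, E:1, G:2, H:1, I:3, J:2, K:1. Sum = 17.
n = 11, so closeness = 10/17.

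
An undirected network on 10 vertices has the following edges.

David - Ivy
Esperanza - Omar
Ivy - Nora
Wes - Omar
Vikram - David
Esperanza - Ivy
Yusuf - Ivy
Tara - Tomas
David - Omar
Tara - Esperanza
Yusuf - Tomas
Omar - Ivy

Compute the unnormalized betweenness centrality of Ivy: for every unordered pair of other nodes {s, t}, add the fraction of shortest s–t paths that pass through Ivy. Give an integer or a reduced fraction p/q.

18

Pairs whose geodesics pass through Ivy — Tomas–Omar: 1/2; Tomas–David: 1; Tomas–Nora: 1; Tomas–Vikram: 1; Tomas–Wes: 1/2; Omar–Yusuf: 1; Omar–Nora: 1; Yusuf–David: 1; Yusuf–Nora: 1; Yusuf–Vikram: 1; Yusuf–Esperanza: 1; Yusuf–Wes: 1; Tara–David: 1/2; Tara–Nora: 1 … (+7 more pairs).
All other pairs contribute 0.
Summing the contributions gives betweenness(Ivy) = 18.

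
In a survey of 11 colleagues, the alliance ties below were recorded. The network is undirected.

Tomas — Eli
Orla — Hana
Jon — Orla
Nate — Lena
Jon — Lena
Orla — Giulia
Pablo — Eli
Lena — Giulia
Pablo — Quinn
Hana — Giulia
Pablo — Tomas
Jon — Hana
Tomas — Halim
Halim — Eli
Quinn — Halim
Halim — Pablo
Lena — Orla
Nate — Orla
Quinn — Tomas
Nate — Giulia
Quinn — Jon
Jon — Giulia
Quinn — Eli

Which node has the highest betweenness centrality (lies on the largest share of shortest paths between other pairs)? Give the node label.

Unnormalized betweenness of each node: Eli:0, Giulia:17/6, Halim:0, Hana:0, Jon:76/3, Lena:2, Nate:0, Orla:17/6, Pablo:0, Quinn:24, Tomas:0.
Jon has the largest value, 76/3, making it the main broker — the node through which the most shortest paths run.

Jon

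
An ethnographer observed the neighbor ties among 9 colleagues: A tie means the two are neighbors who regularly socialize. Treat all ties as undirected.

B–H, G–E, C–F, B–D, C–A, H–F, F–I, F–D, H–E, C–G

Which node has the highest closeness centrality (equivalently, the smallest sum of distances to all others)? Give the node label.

Farness (sum of distances to all others) for each node — A:21, B:19, C:14, D:17, E:17, F:12, G:17, H:14, I:19.
The smallest farness is 12, for F, so F has the highest closeness.

F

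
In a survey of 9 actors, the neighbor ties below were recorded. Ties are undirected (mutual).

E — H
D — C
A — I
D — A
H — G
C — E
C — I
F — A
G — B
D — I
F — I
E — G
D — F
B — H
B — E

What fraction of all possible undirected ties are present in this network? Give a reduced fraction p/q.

5/12

There are 15 edges and 9 nodes, so the maximum possible is C(9,2) = 36.
Density = 15/36 = 5/12.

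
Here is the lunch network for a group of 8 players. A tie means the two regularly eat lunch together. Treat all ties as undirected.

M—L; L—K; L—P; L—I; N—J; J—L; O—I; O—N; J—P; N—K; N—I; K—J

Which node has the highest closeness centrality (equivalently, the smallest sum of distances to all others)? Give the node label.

L

Farness (sum of distances to all others) for each node — I:11, J:10, K:11, L:9, M:15, N:11, O:14, P:13.
The smallest farness is 9, for L, so L has the highest closeness.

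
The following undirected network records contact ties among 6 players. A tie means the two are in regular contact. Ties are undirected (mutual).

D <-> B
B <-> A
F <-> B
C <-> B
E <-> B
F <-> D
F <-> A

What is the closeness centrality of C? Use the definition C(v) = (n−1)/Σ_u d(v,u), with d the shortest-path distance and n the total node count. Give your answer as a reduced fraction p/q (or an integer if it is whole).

Distances from C: A:2, B:1, D:2, E:2, F:2. Sum = 9.
n = 6, so closeness = 5/9.

5/9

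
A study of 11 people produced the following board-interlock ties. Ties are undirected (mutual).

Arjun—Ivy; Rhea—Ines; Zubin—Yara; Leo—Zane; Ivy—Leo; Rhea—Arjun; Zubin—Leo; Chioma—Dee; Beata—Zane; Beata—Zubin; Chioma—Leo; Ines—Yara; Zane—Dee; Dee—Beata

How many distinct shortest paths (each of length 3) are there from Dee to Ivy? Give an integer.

The shortest distance is 3. The length-3 paths are: Dee–Zane–Leo–Ivy; Dee–Chioma–Leo–Ivy.
That gives 2 distinct shortest paths.

2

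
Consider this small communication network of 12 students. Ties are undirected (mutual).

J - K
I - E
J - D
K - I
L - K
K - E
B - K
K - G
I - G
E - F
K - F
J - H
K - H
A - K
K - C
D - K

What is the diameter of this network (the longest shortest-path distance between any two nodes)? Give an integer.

Eccentricity of each node (its greatest distance to any other): A:2, B:2, C:2, D:2, E:2, F:2, G:2, H:2, I:2, J:2, K:1, L:2.
The maximum eccentricity is 2, realized for instance by the pair J–F via J – K – F. So the diameter is 2.

2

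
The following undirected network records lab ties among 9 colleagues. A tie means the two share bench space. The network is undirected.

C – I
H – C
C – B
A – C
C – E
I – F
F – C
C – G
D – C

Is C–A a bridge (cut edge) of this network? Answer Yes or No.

Yes

Without the C–A edge there is no alternate route between C and A, so the network disconnects. It is a bridge.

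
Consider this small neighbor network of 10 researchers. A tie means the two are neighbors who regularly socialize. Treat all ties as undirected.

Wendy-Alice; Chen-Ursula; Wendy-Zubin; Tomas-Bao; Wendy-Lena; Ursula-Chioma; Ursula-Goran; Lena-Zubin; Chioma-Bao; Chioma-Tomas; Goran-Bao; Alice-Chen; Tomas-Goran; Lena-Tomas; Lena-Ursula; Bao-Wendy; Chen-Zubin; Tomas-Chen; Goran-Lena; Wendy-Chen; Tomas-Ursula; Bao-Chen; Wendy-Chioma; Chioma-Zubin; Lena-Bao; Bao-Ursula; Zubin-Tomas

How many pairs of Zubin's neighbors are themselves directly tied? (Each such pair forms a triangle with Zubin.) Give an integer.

6

Zubin's neighbors: Chen, Chioma, Lena, Tomas, and Wendy.
Neighbor pairs that are themselves tied: Zubin–Chen–Tomas; Zubin–Chen–Wendy; Zubin–Chioma–Tomas; Zubin–Chioma–Wendy; Zubin–Lena–Tomas; Zubin–Lena–Wendy. Each forms one triangle with Zubin, for 6 in total.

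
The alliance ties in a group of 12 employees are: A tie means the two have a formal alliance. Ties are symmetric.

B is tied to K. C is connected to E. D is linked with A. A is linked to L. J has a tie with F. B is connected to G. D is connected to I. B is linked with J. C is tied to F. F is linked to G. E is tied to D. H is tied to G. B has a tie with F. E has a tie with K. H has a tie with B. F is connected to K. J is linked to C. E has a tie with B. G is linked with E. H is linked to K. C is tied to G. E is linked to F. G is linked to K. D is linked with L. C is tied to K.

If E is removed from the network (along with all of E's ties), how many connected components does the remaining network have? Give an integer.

2

Without E, the remaining ties split the others into: {B, C, F, G, H, J, K}; {A, D, I, L}.
That's 2 separate components.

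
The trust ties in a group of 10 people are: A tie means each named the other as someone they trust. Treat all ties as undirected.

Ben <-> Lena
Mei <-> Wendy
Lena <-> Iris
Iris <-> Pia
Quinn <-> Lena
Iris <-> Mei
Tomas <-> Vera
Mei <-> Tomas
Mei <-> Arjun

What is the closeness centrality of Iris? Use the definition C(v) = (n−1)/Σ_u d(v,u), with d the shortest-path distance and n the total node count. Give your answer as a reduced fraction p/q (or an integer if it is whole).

Distances from Iris: Arjun:2, Ben:2, Lena:1, Mei:1, Pia:1, Quinn:2, Tomas:2, Vera:3, Wendy:2. Sum = 16.
n = 10, so closeness = 9/16.

9/16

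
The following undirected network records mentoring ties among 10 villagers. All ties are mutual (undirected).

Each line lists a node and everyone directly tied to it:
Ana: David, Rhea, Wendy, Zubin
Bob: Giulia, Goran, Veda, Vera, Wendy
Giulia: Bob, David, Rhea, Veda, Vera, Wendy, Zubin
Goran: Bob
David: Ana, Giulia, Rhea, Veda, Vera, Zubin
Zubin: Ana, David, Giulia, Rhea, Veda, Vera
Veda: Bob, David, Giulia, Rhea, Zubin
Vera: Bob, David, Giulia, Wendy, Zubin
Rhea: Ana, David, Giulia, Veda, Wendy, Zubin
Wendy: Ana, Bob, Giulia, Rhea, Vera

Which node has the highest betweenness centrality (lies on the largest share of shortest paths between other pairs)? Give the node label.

Unnormalized betweenness of each node: Ana:1/2, Bob:103/12, David:17/12, Giulia:10/3, Goran:0, Rhea:17/12, Veda:2, Vera:11/6, Wendy:7/2, Zubin:17/12.
Bob has the largest value, 103/12, making it the main broker — the node through which the most shortest paths run.

Bob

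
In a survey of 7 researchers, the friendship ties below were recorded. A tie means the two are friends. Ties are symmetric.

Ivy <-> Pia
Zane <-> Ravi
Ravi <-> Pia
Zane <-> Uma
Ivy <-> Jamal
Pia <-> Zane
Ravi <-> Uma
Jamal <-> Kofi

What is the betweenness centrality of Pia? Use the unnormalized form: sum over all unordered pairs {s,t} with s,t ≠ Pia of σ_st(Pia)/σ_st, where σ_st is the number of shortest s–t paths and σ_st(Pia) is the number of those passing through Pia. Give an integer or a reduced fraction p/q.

Pairs whose geodesics pass through Pia — Uma–Jamal: 2/2; Uma–Ivy: 2/2; Uma–Kofi: 2/2; Ravi–Jamal: 1; Ravi–Ivy: 1; Ravi–Kofi: 1; Zane–Jamal: 1; Zane–Ivy: 1; Zane–Kofi: 1.
All other pairs contribute 0.
Summing the contributions gives betweenness(Pia) = 9.

9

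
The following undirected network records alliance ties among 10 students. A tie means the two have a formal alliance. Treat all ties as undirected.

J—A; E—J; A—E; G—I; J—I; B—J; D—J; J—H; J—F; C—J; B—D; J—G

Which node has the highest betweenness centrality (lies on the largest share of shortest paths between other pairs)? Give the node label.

J

Unnormalized betweenness of each node: A:0, B:0, C:0, D:0, E:0, F:0, G:0, H:0, I:0, J:33.
J has the largest value, 33, making it the main broker — the node through which the most shortest paths run.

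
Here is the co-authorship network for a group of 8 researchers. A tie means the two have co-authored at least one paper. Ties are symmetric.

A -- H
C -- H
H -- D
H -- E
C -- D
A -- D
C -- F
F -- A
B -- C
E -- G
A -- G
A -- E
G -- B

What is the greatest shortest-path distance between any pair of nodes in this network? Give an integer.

Eccentricity of each node (its greatest distance to any other): A:2, B:2, C:2, D:2, E:2, F:2, G:2, H:2.
The maximum eccentricity is 2, realized for instance by the pair G–D via G – A – D. So the diameter is 2.

2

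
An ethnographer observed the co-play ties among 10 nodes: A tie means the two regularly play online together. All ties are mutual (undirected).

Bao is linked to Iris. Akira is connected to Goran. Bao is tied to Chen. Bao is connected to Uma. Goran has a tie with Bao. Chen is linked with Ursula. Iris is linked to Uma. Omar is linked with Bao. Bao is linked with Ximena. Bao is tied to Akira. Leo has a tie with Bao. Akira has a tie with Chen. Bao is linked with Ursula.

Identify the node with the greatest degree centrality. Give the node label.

Degrees — Akira:3, Bao:9, Chen:3, Goran:2, Iris:2, Leo:1, Omar:1, Uma:2, Ursula:2, Ximena:1.
The maximum is 9, attained only by Bao.

Bao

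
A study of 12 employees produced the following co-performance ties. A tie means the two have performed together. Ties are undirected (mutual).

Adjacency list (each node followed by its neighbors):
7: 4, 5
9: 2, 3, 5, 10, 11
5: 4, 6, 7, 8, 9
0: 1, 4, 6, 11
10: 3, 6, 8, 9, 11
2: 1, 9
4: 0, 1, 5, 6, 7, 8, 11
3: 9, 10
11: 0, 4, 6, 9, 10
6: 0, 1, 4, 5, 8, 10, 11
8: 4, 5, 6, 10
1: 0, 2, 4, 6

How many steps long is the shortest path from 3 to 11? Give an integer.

2

One shortest route is 3 – 10 – 11, which uses 2 edges, and 3 and 11 are not directly tied, so nothing shorter exists. So d(3,11) = 2.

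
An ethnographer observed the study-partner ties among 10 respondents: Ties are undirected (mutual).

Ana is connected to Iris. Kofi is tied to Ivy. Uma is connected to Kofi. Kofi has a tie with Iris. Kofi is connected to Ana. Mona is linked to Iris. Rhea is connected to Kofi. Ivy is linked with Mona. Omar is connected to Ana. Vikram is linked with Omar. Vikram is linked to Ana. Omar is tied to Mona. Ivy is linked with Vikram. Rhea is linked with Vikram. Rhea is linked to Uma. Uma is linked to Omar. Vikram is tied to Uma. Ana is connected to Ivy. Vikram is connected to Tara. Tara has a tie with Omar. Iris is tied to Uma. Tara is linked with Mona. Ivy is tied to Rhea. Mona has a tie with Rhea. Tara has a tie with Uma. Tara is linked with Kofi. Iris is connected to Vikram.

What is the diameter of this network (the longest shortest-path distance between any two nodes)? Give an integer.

2

Eccentricity of each node (its greatest distance to any other): Ana:2, Iris:2, Ivy:2, Kofi:2, Mona:2, Omar:2, Rhea:2, Tara:2, Uma:2, Vikram:2.
The maximum eccentricity is 2, realized for instance by the pair Tara–Ana via Tara – Omar – Ana. So the diameter is 2.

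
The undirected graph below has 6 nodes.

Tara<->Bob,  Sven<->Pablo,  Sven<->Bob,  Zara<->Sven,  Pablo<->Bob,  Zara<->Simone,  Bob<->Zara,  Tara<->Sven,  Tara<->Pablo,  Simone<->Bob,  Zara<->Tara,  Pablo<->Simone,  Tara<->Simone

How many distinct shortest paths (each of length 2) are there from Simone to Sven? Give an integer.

The shortest distance is 2. The length-2 paths are: Simone–Pablo–Sven; Simone–Bob–Sven; Simone–Zara–Sven; Simone–Tara–Sven.
That gives 4 distinct shortest paths.

4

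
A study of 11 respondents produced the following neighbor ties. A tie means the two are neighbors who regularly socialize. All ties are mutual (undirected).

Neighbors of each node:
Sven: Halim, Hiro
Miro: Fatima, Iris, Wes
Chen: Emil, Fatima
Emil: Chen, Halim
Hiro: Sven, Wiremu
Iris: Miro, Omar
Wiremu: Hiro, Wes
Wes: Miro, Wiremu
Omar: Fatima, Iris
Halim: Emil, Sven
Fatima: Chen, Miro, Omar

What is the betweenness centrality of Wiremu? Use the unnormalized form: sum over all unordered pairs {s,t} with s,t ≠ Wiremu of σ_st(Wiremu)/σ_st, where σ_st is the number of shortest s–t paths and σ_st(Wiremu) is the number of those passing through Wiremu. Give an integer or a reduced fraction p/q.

9

Pairs whose geodesics pass through Wiremu — Omar–Hiro: 2/2; Fatima–Hiro: 1; Halim–Wes: 1; Sven–Wes: 1; Sven–Miro: 1; Sven–Iris: 1; Hiro–Wes: 1; Hiro–Miro: 1; Hiro–Iris: 1.
All other pairs contribute 0.
Summing the contributions gives betweenness(Wiremu) = 9.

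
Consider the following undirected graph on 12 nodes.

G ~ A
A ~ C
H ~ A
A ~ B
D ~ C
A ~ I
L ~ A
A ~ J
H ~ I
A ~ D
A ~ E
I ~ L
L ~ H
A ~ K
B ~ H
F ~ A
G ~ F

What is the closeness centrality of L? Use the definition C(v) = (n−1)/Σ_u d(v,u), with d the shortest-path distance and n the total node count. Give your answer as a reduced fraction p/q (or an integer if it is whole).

Distances from L: A:1, B:2, C:2, D:2, E:2, F:2, G:2, H:1, I:1, J:2, K:2. Sum = 19.
n = 12, so closeness = 11/19.

11/19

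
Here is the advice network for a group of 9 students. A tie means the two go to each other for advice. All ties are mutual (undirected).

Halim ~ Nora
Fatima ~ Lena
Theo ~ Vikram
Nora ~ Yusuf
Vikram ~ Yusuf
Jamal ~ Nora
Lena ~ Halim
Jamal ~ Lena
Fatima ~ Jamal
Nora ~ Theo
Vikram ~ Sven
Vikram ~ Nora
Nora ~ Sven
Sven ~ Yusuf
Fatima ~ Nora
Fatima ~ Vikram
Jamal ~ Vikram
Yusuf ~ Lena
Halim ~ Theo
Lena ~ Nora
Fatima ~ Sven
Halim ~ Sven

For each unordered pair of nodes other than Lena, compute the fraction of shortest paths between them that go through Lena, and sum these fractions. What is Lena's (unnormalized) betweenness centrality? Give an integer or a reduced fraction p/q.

Pairs whose geodesics pass through Lena — Jamal–Yusuf: 1/3; Jamal–Halim: 1/2; Yusuf–Fatima: 1/4; Yusuf–Halim: 1/3; Fatima–Halim: 1/3.
All other pairs contribute 0.
Summing the contributions gives betweenness(Lena) = 7/4.

7/4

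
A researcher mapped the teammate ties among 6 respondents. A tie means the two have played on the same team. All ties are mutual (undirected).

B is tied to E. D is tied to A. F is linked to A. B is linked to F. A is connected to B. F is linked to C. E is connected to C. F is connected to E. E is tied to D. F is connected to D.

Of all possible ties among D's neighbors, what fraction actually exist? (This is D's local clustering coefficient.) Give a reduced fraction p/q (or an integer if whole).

D's neighbors: A, E, and F (k = 3).
Possible neighbor pairs: C(3,2) = 3. Edges among them: A–F, E–F → e = 2.
Clustering(D) = 2/3.

2/3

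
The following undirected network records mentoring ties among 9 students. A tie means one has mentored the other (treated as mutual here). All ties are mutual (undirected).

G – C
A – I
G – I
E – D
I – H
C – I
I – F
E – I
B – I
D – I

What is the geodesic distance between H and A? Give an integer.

2

One shortest route is H – I – A, which uses 2 edges, and H and A are not directly tied, so nothing shorter exists. So d(H,A) = 2.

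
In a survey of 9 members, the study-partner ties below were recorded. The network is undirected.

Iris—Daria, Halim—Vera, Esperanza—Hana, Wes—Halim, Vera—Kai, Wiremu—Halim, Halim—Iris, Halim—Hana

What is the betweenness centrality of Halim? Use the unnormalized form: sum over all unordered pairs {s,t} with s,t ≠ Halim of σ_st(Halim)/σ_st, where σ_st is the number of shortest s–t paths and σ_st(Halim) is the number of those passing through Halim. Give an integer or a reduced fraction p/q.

25

Pairs whose geodesics pass through Halim — Vera–Daria: 1; Vera–Iris: 1; Vera–Hana: 1; Vera–Wiremu: 1; Vera–Wes: 1; Vera–Esperanza: 1; Daria–Hana: 1; Daria–Wiremu: 1; Daria–Wes: 1; Daria–Kai: 1; Daria–Esperanza: 1; Iris–Hana: 1; Iris–Wiremu: 1; Iris–Wes: 1 … (+11 more pairs).
All other pairs contribute 0.
Summing the contributions gives betweenness(Halim) = 25.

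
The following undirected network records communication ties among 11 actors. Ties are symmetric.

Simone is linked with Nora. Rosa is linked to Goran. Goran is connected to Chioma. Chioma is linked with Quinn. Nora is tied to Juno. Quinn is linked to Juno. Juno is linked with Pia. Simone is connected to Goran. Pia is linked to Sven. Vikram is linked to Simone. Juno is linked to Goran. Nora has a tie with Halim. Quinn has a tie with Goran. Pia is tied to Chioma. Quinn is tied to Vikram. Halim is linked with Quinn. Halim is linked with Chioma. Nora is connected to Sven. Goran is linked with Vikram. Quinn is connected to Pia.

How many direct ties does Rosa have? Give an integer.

Rosa is directly tied to Goran. That is 1 neighbor, so the degree of Rosa is 1.

1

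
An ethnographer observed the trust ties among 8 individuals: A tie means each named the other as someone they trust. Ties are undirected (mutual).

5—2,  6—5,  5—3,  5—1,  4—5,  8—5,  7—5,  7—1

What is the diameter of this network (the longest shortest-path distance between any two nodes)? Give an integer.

2

Eccentricity of each node (its greatest distance to any other): 1:2, 2:2, 3:2, 4:2, 5:1, 6:2, 7:2, 8:2.
The maximum eccentricity is 2, realized for instance by the pair 2–8 via 2 – 5 – 8. So the diameter is 2.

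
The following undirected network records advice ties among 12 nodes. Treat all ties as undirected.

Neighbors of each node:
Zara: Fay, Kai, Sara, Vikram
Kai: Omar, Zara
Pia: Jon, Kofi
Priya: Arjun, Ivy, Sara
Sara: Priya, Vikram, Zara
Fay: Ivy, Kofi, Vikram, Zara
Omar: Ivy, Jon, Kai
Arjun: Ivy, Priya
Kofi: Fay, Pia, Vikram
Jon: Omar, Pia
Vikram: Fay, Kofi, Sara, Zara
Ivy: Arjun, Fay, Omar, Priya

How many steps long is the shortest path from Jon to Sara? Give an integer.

One shortest route is Jon – Omar – Kai – Zara – Sara, which uses 4 edges, and at distance 3 from Jon we only reach {Arjun, Fay, Priya, Vikram, Zara}, which does not include Sara. So d(Jon,Sara) = 4.

4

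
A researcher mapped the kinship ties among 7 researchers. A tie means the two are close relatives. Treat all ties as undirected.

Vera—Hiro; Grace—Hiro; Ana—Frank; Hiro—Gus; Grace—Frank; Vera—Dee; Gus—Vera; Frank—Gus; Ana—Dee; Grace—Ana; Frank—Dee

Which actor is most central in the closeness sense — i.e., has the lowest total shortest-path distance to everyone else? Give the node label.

Farness (sum of distances to all others) for each node — Ana:9, Dee:9, Frank:8, Grace:9, Gus:9, Hiro:9, Vera:9.
The smallest farness is 8, for Frank, so Frank has the highest closeness.

Frank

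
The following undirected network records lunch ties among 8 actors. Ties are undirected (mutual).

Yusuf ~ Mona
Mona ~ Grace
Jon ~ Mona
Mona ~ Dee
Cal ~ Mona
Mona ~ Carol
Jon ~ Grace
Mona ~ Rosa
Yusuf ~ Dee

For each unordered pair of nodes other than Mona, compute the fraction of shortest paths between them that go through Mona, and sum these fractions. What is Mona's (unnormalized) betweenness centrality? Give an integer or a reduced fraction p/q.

19

Pairs whose geodesics pass through Mona — Rosa–Cal: 1; Rosa–Grace: 1; Rosa–Dee: 1; Rosa–Yusuf: 1; Rosa–Carol: 1; Rosa–Jon: 1; Cal–Grace: 1; Cal–Dee: 1; Cal–Yusuf: 1; Cal–Carol: 1; Cal–Jon: 1; Grace–Dee: 1; Grace–Yusuf: 1; Grace–Carol: 1 … (+5 more pairs).
All other pairs contribute 0.
Summing the contributions gives betweenness(Mona) = 19.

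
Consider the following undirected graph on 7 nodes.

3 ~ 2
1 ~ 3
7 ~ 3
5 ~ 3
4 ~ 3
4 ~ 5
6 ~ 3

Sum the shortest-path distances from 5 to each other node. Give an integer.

10

Distances from 5: 1:2, 2:2, 3:1, 4:1, 6:2, 7:2.
Sum = 2 + 2 + 1 + 1 + 2 + 2 = 10.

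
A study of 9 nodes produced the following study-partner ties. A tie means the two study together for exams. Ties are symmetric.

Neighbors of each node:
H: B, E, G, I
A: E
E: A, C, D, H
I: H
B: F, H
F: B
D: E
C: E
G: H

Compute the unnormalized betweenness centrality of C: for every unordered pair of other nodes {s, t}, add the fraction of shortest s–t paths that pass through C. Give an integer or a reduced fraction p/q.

No shortest path between any pair of other nodes passes through C.
Summing the contributions gives betweenness(C) = 0.

0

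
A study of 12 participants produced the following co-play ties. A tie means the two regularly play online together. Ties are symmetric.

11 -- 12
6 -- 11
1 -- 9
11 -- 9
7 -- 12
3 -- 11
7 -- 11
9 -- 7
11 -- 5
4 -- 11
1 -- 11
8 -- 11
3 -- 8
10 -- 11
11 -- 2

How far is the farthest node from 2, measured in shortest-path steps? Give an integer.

Distances from 2: 1:2, 3:2, 4:2, 5:2, 6:2, 7:2, 8:2, 9:2, 10:2, 11:1, 12:2.
The largest is 2 (to 3, 5, 9, 1, 12, 4, 7, 8, 6, and 10), so the eccentricity of 2 is 2.

2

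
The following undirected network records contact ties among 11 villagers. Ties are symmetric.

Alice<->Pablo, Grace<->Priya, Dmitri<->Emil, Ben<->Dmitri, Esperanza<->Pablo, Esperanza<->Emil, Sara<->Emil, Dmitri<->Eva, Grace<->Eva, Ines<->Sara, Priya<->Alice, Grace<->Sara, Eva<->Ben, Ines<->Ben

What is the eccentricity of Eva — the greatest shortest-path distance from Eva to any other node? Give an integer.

Distances from Eva: Alice:3, Ben:1, Dmitri:1, Emil:2, Esperanza:3, Grace:1, Ines:2, Pablo:4, Priya:2, Sara:2.
The largest is 4 (to Pablo), so the eccentricity of Eva is 4.

4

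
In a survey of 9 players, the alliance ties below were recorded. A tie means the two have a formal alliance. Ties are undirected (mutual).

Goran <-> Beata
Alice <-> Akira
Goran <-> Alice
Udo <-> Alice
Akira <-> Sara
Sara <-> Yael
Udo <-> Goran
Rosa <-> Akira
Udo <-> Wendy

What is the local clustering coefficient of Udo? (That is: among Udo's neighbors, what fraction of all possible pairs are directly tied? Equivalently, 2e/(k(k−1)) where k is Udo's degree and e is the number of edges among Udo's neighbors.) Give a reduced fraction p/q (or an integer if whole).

Udo's neighbors: Alice, Goran, and Wendy (k = 3).
Possible neighbor pairs: C(3,2) = 3. Edges among them: Alice–Goran → e = 1.
Clustering(Udo) = 1/3.

1/3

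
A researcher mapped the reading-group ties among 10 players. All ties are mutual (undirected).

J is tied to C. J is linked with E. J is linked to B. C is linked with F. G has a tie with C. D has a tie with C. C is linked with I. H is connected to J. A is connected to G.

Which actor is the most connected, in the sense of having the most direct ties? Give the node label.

Degrees — A:1, B:1, C:5, D:1, E:1, F:1, G:2, H:1, I:1, J:4.
The maximum is 5, attained only by C.

C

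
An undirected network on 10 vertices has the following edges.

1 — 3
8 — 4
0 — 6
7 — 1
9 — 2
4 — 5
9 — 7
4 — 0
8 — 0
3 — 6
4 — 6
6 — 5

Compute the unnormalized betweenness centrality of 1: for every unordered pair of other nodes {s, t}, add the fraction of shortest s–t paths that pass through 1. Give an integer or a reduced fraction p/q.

Pairs whose geodesics pass through 1 — 7–3: 1; 7–0: 1; 7–5: 1; 7–4: 1; 7–6: 1; 7–8: 2/2; 2–3: 1; 2–0: 1; 2–5: 1; 2–4: 1; 2–6: 1; 2–8: 2/2; 3–9: 1; 9–0: 1 … (+4 more pairs).
All other pairs contribute 0.
Summing the contributions gives betweenness(1) = 18.

18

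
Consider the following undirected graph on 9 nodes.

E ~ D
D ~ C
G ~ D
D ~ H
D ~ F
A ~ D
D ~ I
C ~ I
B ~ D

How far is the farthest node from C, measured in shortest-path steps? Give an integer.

Distances from C: A:2, B:2, D:1, E:2, F:2, G:2, H:2, I:1.
The largest is 2 (to B, A, E, H, G, and F), so the eccentricity of C is 2.

2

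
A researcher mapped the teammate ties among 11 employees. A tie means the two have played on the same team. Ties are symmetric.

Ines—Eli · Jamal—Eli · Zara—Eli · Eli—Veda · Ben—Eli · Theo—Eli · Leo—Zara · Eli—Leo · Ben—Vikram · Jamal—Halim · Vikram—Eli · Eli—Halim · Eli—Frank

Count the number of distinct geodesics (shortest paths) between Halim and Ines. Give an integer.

1

The shortest distance is 2, and the only length-2 path is Halim–Eli–Ines. So there is exactly 1 shortest path.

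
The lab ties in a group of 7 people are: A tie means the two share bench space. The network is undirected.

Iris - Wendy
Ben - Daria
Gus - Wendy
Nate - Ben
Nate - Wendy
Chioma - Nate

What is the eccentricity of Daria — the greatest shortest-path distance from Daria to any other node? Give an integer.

4

Distances from Daria: Ben:1, Chioma:3, Gus:4, Iris:4, Nate:2, Wendy:3.
The largest is 4 (to Iris and Gus), so the eccentricity of Daria is 4.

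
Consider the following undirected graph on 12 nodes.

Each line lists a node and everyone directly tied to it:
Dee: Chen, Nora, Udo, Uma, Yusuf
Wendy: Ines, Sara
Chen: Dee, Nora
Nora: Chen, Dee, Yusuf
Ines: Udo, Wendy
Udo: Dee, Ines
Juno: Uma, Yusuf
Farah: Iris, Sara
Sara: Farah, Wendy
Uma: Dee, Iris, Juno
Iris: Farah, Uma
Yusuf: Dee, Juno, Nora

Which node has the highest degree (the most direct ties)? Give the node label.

Degrees — Chen:2, Dee:5, Farah:2, Ines:2, Iris:2, Juno:2, Nora:3, Sara:2, Udo:2, Uma:3, Wendy:2, Yusuf:3.
The maximum is 5, attained only by Dee.

Dee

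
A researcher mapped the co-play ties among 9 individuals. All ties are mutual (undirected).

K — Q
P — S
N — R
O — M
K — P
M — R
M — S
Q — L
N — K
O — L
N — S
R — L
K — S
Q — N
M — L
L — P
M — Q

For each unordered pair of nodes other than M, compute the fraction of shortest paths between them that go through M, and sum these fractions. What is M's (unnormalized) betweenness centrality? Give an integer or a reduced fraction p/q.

143/30

Pairs whose geodesics pass through M — S–Q: 1/3; S–R: 1/2; S–L: 1/2; S–O: 1; K–O: 2/4; Q–R: 1/3; Q–O: 1/2; R–O: 1/2; O–N: 3/5.
All other pairs contribute 0.
Summing the contributions gives betweenness(M) = 143/30.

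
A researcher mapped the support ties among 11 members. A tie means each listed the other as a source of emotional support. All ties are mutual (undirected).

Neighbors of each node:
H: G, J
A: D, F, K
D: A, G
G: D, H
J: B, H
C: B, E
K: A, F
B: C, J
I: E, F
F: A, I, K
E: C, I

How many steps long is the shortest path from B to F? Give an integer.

4

One shortest route is B – C – E – I – F, which uses 4 edges, and at distance 3 from B we only reach {G, I}, which does not include F. So d(B,F) = 4.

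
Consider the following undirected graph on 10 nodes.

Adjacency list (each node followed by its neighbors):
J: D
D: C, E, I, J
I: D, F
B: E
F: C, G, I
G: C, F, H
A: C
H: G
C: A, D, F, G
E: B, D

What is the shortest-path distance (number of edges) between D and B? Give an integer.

One shortest route is D – E – B, which uses 2 edges, and D and B are not directly tied, so nothing shorter exists. So d(D,B) = 2.

2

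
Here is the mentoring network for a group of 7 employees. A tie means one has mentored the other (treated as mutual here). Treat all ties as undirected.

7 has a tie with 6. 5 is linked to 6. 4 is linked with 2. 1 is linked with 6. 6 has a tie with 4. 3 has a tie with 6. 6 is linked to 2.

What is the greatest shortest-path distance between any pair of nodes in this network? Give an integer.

Eccentricity of each node (its greatest distance to any other): 1:2, 2:2, 3:2, 4:2, 5:2, 6:1, 7:2.
The maximum eccentricity is 2, realized for instance by the pair 5–4 via 5 – 6 – 4. So the diameter is 2.

2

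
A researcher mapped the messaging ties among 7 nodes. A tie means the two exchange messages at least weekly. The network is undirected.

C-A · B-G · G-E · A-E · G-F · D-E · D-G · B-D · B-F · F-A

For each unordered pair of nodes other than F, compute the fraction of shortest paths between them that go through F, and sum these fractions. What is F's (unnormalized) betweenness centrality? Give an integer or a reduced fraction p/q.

3

Pairs whose geodesics pass through F — A–B: 1; A–G: 1/2; C–B: 1; C–G: 1/2.
All other pairs contribute 0.
Summing the contributions gives betweenness(F) = 3.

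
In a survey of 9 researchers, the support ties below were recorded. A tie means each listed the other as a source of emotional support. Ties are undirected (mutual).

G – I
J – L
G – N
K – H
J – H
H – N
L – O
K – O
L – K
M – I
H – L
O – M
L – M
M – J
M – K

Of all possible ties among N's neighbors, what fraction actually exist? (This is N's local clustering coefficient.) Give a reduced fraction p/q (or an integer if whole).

N's neighbors: G and H (k = 2).
Possible neighbor pairs: C(2,2) = 1. Edges among them: none → e = 0.
Clustering(N) = 0/1.

0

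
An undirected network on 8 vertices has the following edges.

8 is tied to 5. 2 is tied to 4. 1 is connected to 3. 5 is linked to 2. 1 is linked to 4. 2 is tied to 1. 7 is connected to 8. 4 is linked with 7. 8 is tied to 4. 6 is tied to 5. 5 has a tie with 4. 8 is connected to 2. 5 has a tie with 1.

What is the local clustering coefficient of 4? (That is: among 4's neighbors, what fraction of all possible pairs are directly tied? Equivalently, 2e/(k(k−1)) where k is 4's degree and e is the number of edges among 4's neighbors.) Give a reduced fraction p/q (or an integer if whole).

3/5

4's neighbors: 1, 2, 5, 7, and 8 (k = 5).
Possible neighbor pairs: C(5,2) = 10. Edges among them: 1–2, 1–5, 2–5, 2–8, 5–8, 7–8 → e = 6.
Clustering(4) = 6/10 = 3/5.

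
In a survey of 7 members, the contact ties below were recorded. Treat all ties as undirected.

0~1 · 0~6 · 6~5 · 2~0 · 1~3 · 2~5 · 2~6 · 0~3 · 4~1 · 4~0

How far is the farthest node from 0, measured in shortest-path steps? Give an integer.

Distances from 0: 1:1, 2:1, 3:1, 4:1, 5:2, 6:1.
The largest is 2 (to 5), so the eccentricity of 0 is 2.

2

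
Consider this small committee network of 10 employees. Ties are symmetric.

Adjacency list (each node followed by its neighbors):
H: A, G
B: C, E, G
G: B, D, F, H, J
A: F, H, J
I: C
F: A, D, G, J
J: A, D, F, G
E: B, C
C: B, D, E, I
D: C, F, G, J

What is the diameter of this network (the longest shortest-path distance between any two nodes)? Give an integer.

Eccentricity of each node (its greatest distance to any other): A:4, B:3, C:3, D:2, E:4, F:3, G:3, H:4, I:4, J:3.
The maximum eccentricity is 4, realized for instance by the pair I–A via I – C – D – F – A. So the diameter is 4.

4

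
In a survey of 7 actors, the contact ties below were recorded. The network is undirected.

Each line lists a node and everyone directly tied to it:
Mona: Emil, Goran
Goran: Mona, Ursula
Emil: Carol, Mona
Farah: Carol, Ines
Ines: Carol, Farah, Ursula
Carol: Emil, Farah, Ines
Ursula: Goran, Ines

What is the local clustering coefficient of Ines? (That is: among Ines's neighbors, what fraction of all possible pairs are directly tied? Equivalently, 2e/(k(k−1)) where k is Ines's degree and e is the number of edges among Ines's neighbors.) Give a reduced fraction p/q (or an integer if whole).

Ines's neighbors: Carol, Farah, and Ursula (k = 3).
Possible neighbor pairs: C(3,2) = 3. Edges among them: Carol–Farah → e = 1.
Clustering(Ines) = 1/3.

1/3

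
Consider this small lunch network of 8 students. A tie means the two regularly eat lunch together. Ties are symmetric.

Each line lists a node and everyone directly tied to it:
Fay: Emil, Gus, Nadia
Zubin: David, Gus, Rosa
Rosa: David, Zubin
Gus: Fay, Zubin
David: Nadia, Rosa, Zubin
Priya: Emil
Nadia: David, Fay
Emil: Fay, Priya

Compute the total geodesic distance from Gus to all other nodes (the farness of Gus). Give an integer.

13

Distances from Gus: David:2, Emil:2, Fay:1, Nadia:2, Priya:3, Rosa:2, Zubin:1.
Sum = 2 + 2 + 1 + 2 + 3 + 2 + 1 = 13.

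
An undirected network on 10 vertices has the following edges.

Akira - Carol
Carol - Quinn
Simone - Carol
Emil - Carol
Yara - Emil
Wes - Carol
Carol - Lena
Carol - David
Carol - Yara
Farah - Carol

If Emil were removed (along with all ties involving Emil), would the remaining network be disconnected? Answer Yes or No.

Even without Emil, every remaining node can still reach every other (the residual graph is connected), so Emil is not a cut vertex.

No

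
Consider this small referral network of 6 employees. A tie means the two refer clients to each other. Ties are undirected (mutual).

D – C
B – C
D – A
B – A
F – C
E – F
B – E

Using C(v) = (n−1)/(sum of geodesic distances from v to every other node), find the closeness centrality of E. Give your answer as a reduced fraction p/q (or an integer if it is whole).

Distances from E: A:2, B:1, C:2, D:3, F:1. Sum = 9.
n = 6, so closeness = 5/9.

5/9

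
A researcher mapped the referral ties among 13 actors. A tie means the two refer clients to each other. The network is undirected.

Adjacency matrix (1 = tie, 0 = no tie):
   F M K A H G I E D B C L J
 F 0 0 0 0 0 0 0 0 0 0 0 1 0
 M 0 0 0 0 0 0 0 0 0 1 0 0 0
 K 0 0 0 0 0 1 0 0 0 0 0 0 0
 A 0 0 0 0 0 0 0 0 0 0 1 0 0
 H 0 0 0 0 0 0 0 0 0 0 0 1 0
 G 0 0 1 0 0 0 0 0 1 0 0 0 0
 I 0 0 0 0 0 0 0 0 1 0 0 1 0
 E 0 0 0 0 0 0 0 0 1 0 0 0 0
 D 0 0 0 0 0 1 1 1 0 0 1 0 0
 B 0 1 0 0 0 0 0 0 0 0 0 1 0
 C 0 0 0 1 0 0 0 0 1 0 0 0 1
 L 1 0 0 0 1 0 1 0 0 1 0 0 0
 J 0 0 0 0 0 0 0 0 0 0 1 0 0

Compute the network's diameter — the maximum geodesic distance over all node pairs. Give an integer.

Eccentricity of each node (its greatest distance to any other): A:6, B:5, C:5, D:4, E:5, F:5, G:5, H:5, I:3, J:6, K:6, L:4, M:6.
The maximum eccentricity is 6, realized for instance by the pair M–K via M – B – L – I – D – G – K. So the diameter is 6.

6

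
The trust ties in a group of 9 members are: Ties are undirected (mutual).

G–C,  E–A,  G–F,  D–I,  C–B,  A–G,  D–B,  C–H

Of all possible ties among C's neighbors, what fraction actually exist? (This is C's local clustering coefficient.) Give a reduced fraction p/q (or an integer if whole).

0

C's neighbors: B, G, and H (k = 3).
Possible neighbor pairs: C(3,2) = 3. Edges among them: none → e = 0.
Clustering(C) = 0/3 = 0.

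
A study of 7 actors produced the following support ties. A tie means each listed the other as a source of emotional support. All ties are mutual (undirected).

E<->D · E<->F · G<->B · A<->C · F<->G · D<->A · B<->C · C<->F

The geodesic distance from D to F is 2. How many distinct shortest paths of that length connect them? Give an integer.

The shortest distance is 2, and the only length-2 path is D–E–F. So there is exactly 1 shortest path.

1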